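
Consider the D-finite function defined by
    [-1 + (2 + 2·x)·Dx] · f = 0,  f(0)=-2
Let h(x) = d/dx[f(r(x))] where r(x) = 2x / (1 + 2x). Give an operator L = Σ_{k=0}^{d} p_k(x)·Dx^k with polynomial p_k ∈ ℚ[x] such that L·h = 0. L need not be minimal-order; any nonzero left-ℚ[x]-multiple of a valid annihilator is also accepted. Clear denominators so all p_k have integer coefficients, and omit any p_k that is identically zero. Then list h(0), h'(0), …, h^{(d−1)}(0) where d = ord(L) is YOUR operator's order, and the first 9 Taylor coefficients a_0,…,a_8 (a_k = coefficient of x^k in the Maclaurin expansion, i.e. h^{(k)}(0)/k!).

L = (-5 - 16·x) + (-1 - 6·x - 8·x^2)·Dx  (order 1).
h: a_k = -2, 10, -39, 141, -1995/4, 7059/4, -50435/8, 182461/8, -5347827/64, …
ICs: h(0) = -2.

f: a_k = -2, -1, 1/4, -1/8, 5/64, -7/128, 21/512, -33/1024, 429/16384, …
L₀ from L_f via x↦r, Dx↦r'^{-1}Dx.
h=h₀': d/dx-closure on L₀ ⇒ L.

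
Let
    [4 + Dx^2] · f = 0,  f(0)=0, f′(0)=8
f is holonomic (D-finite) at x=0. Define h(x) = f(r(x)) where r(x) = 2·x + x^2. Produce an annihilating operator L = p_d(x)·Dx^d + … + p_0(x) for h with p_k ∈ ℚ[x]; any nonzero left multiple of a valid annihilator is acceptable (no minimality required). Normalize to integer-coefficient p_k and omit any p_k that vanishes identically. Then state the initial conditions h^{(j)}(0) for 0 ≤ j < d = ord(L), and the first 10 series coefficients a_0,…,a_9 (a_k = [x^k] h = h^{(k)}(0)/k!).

f: a_k = 0, 8, 0, -16/3, 0, 16/15, 0, -32/315, 0, 16/2835, …
Substitute x→r, Dx→(1/r')Dx; clear ⇒ L₀.
L = (16 + 48·x + 48·x^2 + 16·x^3) - Dx + (1 + x)·Dx^2  (order 2).
h: a_k = 0, 16, 8, -128/3, -64, 32/15, 80, 22784/315, -128/45, -155104/2835, …
ICs: h(0) = 0, h′(0) = 16.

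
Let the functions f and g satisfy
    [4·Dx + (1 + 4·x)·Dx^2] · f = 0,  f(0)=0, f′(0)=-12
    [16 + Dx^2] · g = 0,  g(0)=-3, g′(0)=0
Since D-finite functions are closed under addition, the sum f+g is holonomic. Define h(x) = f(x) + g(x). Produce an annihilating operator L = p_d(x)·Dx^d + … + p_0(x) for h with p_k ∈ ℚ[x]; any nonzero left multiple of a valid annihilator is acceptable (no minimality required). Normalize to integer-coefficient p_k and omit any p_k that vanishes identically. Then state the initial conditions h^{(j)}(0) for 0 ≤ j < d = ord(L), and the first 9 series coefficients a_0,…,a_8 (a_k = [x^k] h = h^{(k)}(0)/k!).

f: a_k = 0, -12, 24, -64, 192, -3072/5, 2048, -49152/7, 24576, …
g: a_k = -3, 0, 24, 0, -32, 0, 256/15, 0, -512/105, …
Sum ⇒ L₀ = lclm(L_f,L_g) in ℚ(x)⟨Dx⟩.
L = (448 + 512·x + 1024·x^2)·Dx + (48 + 320·x + 768·x^2 + 1024·x^3)·Dx^2 + (28 + 32·x + 64·x^2)·Dx^3 + (3 + 20·x + 48·x^2 + 64·x^3)·Dx^4  (order 4).
h: a_k = -3, -12, 48, -64, 160, -3072/5, 30976/15, -49152/7, 2579968/105, …
ICs: h(0) = -3, h′(0) = -12, h′′(0) = 96, h′′′(0) = -384.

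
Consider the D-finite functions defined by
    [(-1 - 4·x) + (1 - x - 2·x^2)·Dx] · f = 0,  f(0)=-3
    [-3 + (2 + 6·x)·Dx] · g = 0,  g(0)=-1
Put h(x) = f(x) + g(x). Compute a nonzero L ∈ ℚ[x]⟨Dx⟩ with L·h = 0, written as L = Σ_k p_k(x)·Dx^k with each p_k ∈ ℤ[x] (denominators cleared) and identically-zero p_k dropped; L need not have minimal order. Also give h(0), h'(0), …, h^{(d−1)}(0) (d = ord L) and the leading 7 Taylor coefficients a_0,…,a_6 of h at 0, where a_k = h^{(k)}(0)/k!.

f: a_k = -3, -3, -9, -15, -33, -63, -129, …
g: a_k = -1, -3/2, 9/8, -27/16, 405/128, -1701/256, 15309/1024, …
Weyl lclm of L_f,L_g ⇒ L₀ (ord ≤ 2).
L = (-45 - 207·x - 306·x^2 - 360·x^3) + (33 + 174·x + 573·x^2 + 1044·x^3 + 900·x^4)·Dx + (2 - 30·x - 138·x^2 + 38·x^3 + 504·x^4 + 360·x^5)·Dx^2  (order 2).
h: a_k = -4, -9/2, -63/8, -267/16, -3819/128, -17829/256, -116787/1024, …
ICs: h(0) = -4, h′(0) = -9/2.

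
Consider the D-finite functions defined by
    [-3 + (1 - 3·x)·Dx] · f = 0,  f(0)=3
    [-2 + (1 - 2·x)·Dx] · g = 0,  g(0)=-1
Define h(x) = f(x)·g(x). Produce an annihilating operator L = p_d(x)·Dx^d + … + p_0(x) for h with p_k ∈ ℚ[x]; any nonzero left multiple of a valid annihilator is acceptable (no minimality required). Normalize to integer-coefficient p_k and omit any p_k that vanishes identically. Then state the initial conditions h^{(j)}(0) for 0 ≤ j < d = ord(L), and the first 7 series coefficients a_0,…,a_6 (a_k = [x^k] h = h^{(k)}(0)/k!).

L = (-5 + 12·x) + (1 - 5·x + 6·x^2)·Dx  (order 1).
h: a_k = -3, -15, -57, -195, -633, -1995, -6177, …
ICs: h(0) = -3.

f: a_k = 3, 9, 27, 81, 243, 729, 2187, …
g: a_k = -1, -2, -4, -8, -16, -32, -64, …
Product ⇒ symmetric product L₀, ord ≤ 1.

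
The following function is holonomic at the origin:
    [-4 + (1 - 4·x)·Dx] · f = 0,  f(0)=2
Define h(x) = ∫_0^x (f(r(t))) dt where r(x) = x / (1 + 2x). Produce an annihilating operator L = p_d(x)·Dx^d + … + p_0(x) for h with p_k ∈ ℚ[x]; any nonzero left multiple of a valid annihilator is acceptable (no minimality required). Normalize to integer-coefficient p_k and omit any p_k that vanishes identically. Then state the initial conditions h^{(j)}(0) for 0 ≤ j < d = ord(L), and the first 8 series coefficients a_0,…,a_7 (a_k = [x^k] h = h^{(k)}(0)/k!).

L = 4·Dx + (-1 + 4·x^2)·Dx^2  (order 2).
h: a_k = 0, 2, 4, 16/3, 8, 64/5, 64/3, 256/7, …
ICs: h(0) = 0, h′(0) = 2.

f: a_k = 2, 8, 32, 128, 512, 2048, 8192, 32768, …
f∘r: x↦r, Dx↦Dx/r' in L_f ⇒ L₀.
h=∫₀ˣh₀: take L = L₀·Dx.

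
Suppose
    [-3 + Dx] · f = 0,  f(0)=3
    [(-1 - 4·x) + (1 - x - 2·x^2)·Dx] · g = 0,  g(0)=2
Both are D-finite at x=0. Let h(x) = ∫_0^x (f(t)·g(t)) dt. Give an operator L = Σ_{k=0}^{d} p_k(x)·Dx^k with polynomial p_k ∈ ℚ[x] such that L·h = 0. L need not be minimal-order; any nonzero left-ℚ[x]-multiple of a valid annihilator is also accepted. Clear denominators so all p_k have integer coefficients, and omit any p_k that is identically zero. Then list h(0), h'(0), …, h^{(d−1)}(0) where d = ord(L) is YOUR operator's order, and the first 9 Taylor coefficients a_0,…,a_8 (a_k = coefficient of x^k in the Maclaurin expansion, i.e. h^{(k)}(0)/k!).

f: a_k = 3, 9, 27/2, 27/2, 81/8, 243/40, 243/80, 729/560, 2187/4480, …
g: a_k = 2, 2, 6, 10, 22, 42, 86, 170, 342, …
Sym-product of L_f,L_g gives L₀ (≤ ord 1).
h=∫₀ˣh₀: take L = L₀·Dx.
L = (4 + x - 6·x^2)·Dx + (-1 + x + 2·x^2)·Dx^2  (order 2).
h: a_k = 0, 6, 12, 21, 69/2, 1137/20, 477/5, 45879/280, 321213/1120, …
ICs: h(0) = 0, h′(0) = 6.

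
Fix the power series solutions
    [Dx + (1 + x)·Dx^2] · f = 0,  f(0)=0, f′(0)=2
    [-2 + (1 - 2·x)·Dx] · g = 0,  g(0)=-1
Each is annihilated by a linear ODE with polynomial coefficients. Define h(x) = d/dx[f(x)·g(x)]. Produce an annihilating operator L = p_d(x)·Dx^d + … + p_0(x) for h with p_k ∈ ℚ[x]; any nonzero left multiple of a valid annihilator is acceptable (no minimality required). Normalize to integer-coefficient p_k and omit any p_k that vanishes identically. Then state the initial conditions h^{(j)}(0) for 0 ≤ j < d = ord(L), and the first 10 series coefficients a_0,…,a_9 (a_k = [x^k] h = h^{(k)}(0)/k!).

f: a_k = 0, 2, -1, 2/3, -1/2, 2/5, -1/3, 2/7, -1/4, 2/9, …
g: a_k = -1, -2, -4, -8, -16, -32, -64, -128, -256, -512, …
f·g: L₀ = L_f ⊗_s L_g, ord ≤ 2·1.
h=h₀': d/dx-closure on L₀ ⇒ L.
L = 8 + (4 + 10·x)·Dx + (-1 + x + 2·x^2)·Dx^2  (order 2).
h: a_k = -2, -6, -20, -154/3, -391/3, -1554/5, -3636/5, -58106/35, -261617/70, -523108/63, …
ICs: h(0) = -2, h′(0) = -6.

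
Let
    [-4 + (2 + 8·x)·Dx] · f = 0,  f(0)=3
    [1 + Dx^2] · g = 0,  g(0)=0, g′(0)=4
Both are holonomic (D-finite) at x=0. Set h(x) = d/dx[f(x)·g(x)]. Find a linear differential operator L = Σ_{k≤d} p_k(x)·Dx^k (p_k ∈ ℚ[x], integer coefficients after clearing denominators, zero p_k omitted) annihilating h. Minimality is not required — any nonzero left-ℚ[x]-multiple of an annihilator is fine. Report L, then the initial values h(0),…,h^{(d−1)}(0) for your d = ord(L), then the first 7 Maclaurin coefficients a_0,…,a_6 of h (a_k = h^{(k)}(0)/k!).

f: a_k = 3, 6, -6, 12, -30, 84, -252, …
g: a_k = 0, 4, 0, -2/3, 0, 1/30, 0, …
f·g: L₀ = L_f ⊗_s L_g, ord ≤ 1·2.
h=h₀': d/dx-closure on L₀ ⇒ L.
L = (-7 + 336·x + 736·x^2 + 256·x^3 + 256·x^4) + (44 + 144·x - 192·x^2 - 256·x^3)·Dx + (13 + 112·x + 288·x^2 + 256·x^3 + 256·x^4)·Dx^2  (order 2).
h: a_k = 12, 48, -78, 176, -1159/2, 9846/5, -83009/12, …
ICs: h(0) = 12, h′(0) = 48.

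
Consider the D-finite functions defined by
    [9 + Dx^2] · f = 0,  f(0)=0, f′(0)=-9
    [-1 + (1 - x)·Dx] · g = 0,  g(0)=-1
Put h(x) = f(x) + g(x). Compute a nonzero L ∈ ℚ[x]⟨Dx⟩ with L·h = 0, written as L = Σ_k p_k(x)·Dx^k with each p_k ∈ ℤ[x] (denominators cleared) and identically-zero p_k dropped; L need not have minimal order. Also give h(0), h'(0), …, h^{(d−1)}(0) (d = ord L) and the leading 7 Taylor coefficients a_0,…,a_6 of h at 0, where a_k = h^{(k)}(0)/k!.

f: a_k = 0, -9, 0, 27/2, 0, -243/40, 0, …
g: a_k = -1, -1, -1, -1, -1, -1, -1, …
Weyl lclm of L_f,L_g ⇒ L₀ (ord ≤ 3).
L = (-135 + 162·x - 81·x^2) + (99 - 261·x + 243·x^2 - 81·x^3)·Dx + (-15 + 18·x - 9·x^2)·Dx^2 + (11 - 29·x + 27·x^2 - 9·x^3)·Dx^3  (order 3).
h: a_k = -1, -10, -1, 25/2, -1, -283/40, -1, …
ICs: h(0) = -1, h′(0) = -10, h′′(0) = -2.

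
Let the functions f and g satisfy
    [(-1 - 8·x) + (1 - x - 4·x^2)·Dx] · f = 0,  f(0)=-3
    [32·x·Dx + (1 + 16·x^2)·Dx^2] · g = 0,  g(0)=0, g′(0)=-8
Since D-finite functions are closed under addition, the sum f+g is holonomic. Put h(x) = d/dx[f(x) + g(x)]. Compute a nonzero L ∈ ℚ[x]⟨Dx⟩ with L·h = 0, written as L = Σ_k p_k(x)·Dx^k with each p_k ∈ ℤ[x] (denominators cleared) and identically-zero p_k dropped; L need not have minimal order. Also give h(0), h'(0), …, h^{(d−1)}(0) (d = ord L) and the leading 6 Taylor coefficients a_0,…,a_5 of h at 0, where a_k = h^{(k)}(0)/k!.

L = (-160 + 640·x + 14848·x^2 + 36864·x^3 + 178176·x^4 + 98304·x^6) + (43 + 336·x + 16·x^2 + 3072·x^3 + 35072·x^4 + 124928·x^5 + 12288·x^6 + 98304·x^7)·Dx + (-5 - 23·x - 272·x^2 - 16·x^3 - 2368·x^4 + 5888·x^5 + 12288·x^6 + 4096·x^7 + 16384·x^8)·Dx^2  (order 2).
h: a_k = -11, -30, 47, -348, -3023, -3258, …
ICs: h(0) = -11, h′(0) = -30.

f: a_k = -3, -3, -15, -27, -87, -195, …
g: a_k = 0, -8, 0, 128/3, 0, -2048/5, …
L₀ := lclm(L_f,L_g); ord L₀ ≤ 1+2.
Differentiate: ansatz ord ≤ ord L₀ ⇒ L.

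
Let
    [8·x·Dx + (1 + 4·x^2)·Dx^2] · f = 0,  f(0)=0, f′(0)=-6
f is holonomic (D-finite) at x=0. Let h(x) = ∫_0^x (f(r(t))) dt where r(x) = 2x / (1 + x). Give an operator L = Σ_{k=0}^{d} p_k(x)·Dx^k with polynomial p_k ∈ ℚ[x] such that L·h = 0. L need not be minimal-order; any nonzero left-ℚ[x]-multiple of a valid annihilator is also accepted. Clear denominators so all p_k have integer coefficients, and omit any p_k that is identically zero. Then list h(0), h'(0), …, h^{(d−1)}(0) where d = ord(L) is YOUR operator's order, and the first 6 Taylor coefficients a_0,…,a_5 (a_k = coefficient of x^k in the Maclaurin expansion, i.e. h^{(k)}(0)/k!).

L = (2 + 34·x)·Dx^2 + (1 + 2·x + 17·x^2)·Dx^3  (order 3).
h: a_k = 0, 0, -6, 4, 13, -36, …
ICs: h(0) = 0, h′(0) = 0, h′′(0) = -12.

f: a_k = 0, -6, 0, 8, 0, -96/5, …
f∘r: x↦r, Dx↦Dx/r' in L_f ⇒ L₀.
h=∫₀ˣh₀: take L = L₀·Dx.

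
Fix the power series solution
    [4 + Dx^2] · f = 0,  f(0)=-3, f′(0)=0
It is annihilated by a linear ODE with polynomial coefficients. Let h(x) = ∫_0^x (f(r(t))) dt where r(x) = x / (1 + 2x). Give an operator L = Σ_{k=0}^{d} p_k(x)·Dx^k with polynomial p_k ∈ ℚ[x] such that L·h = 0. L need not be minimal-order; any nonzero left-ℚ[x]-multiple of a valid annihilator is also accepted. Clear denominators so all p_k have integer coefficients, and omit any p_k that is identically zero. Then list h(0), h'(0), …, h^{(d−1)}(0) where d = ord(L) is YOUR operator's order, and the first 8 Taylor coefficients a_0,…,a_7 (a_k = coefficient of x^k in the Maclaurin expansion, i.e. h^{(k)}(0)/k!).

f: a_k = -3, 0, 6, 0, -2, 0, 4/15, 0, …
f∘r: x↦r, Dx↦Dx/r' in L_f ⇒ L₀.
∫: right-multiply L₀ by Dx.
L = 4·Dx + (4 + 24·x + 48·x^2 + 32·x^3)·Dx^2 + (1 + 8·x + 24·x^2 + 32·x^3 + 16·x^4)·Dx^3  (order 3).
h: a_k = 0, -3, 0, 2, -6, 14, -88/3, 6004/105, …
ICs: h(0) = 0, h′(0) = -3, h′′(0) = 0.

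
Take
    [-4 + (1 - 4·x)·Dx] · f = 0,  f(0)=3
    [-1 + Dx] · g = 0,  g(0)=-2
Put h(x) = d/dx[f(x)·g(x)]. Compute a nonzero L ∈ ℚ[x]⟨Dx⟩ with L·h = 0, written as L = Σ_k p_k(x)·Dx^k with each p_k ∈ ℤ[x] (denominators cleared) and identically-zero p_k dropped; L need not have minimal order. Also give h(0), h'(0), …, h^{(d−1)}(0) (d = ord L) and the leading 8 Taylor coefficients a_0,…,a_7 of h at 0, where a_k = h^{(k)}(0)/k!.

f: a_k = 3, 12, 48, 192, 768, 3072, 12288, 49152, …
g: a_k = -2, -2, -1, -1/3, -1/12, -1/60, -1/360, -1/2520, …
Sym-product of L_f,L_g gives L₀ (≤ ord 1).
Differentiate: ansatz ord ≤ ord L₀ ⇒ L.
L = (41 - 40·x + 16·x^2) + (-5 + 24·x - 16·x^2)·Dx  (order 1).
h: a_k = -30, -246, -1479, -7889, -157781/4, -757349/4, -106028861/120, -3392923553/840, …
ICs: h(0) = -30.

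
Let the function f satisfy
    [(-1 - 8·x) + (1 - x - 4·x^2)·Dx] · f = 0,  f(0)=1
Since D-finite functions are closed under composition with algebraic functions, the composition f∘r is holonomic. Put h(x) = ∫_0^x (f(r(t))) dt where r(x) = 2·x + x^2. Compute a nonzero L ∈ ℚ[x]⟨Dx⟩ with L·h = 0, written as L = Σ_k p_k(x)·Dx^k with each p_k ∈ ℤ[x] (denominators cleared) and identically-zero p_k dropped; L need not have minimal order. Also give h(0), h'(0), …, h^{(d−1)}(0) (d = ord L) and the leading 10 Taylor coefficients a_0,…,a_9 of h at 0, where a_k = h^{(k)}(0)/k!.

f: a_k = 1, 1, 5, 9, 29, 65, 181, 441, 1165, 2929, …
Change of var in L_f (x↦r) gives L₀.
Integrate: L := L₀·Dx.
L = (2 + 34·x + 48·x^2 + 16·x^3)·Dx + (-1 + 2·x + 17·x^2 + 16·x^3 + 4·x^4)·Dx^2  (order 2).
h: a_k = 0, 1, 1, 7, 23, 577/5, 1531/3, 17489/7, 12079, 541877/9, …
ICs: h(0) = 0, h′(0) = 1.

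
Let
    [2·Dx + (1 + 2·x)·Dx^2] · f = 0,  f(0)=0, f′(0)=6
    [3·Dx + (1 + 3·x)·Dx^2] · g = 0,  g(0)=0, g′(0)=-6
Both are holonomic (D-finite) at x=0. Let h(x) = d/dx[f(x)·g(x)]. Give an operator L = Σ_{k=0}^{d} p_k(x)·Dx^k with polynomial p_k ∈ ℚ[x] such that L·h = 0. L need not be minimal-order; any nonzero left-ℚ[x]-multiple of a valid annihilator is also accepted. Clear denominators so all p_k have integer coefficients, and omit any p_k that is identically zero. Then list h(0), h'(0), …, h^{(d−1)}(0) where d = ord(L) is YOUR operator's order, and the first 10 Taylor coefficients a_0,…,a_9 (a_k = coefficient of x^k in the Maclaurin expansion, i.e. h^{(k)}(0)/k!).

f: a_k = 0, 6, -6, 8, -12, 96/5, -32, 384/7, -96, 512/3, …
g: a_k = 0, -6, 9, -18, 81/2, -486/5, 243, -4374/7, 6561/4, -4374, …
f·g: L₀ = L_f ⊗_s L_g, ord ≤ 2·2.
h₀' ⇒ L via d/dx closure of L₀.
L = (156 + 720·x + 864·x^2) + (310 + 2244·x + 5400·x^2 + 4320·x^3)·Dx + (88 + 860·x + 3132·x^2 + 5040·x^3 + 3024·x^4)·Dx^2 + (5 + 62·x + 305·x^2 + 744·x^3 + 900·x^4 + 432·x^5)·Dx^3  (order 3).
h: a_k = 0, -72, 270, -840, 2475, -35802/5, 20622, -2081376/35, 2409669/14, -17513309/35, …
ICs: h(0) = 0, h′(0) = -72, h′′(0) = 540.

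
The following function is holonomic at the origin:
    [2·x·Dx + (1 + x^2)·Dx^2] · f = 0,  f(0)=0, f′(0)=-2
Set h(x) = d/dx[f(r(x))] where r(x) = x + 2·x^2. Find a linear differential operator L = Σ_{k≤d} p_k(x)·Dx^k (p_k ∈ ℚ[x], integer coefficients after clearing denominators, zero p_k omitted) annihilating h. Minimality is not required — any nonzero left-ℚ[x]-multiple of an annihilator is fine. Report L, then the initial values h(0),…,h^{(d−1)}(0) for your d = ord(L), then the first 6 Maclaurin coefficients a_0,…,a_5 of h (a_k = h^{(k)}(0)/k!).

L = (-4 + 2·x + 16·x^2 + 48·x^3 + 48·x^4) + (1 + 4·x + x^2 + 8·x^3 + 20·x^4 + 16·x^5)·Dx  (order 1).
h: a_k = -2, -8, 2, 16, 38, 8, …
ICs: h(0) = -2.

f: a_k = 0, -2, 0, 2/3, 0, -2/5, …
h₀=f(r): pull back L_f along r ⇒ L₀.
h=h₀': d/dx-closure on L₀ ⇒ L.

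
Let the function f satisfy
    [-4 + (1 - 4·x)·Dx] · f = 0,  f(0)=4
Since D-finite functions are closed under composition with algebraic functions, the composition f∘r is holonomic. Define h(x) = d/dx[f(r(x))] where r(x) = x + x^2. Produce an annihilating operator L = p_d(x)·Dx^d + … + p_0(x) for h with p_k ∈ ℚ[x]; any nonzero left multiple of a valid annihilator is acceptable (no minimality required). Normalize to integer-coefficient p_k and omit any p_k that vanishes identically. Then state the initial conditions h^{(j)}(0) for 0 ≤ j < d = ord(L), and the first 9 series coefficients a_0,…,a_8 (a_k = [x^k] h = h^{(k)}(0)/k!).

f: a_k = 4, 16, 64, 256, 1024, 4096, 16384, 65536, 262144, …
Substitute x→r, Dx→(1/r')Dx; clear ⇒ L₀.
h=h₀': d/dx-closure on L₀ ⇒ L.
L = (10 + 24·x + 24·x^2) + (-1 + 2·x + 12·x^2 + 8·x^3)·Dx  (order 1).
h: a_k = 16, 160, 1152, 7424, 44800, 259584, 1462272, 8069120, 43831296, …
ICs: h(0) = 16.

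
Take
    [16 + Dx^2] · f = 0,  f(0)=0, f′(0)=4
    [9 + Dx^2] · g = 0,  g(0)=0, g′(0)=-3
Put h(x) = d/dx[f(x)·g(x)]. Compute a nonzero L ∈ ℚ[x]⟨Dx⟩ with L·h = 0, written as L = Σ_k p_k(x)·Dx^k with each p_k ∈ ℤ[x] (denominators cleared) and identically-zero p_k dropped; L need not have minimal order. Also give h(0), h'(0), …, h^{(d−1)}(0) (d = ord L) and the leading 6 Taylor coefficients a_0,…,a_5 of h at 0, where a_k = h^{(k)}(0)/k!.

f: a_k = 0, 4, 0, -32/3, 0, 128/15, …
g: a_k = 0, -3, 0, 9/2, 0, -81/40, …
h₀=f·g: eliminate ⇒ L₀, order ≤ 2·2.
h=h₀': d/dx-closure on L₀ ⇒ L.
L = 49 + 50·Dx^2 + Dx^4  (order 4).
h: a_k = 0, -24, 0, 200, 0, -2451/5, …
ICs: h(0) = 0, h′(0) = -24, h′′(0) = 0, h′′′(0) = 1200.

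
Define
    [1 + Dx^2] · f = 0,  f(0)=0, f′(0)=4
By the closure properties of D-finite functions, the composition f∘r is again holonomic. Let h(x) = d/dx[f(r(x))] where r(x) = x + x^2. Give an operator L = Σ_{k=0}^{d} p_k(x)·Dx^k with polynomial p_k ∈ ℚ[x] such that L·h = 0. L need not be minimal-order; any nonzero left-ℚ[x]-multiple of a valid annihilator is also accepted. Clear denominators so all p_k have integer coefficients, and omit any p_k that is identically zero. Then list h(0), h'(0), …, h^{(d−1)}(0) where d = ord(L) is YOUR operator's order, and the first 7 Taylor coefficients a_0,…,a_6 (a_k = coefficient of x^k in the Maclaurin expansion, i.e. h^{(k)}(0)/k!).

L = (13 + 8·x + 24·x^2 + 32·x^3 + 16·x^4) + (-6 - 12·x)·Dx + (1 + 4·x + 4·x^2)·Dx^2  (order 2).
h: a_k = 4, 8, -2, -8, -59/6, -3, 419/180, …
ICs: h(0) = 4, h′(0) = 8.

f: a_k = 0, 4, 0, -2/3, 0, 1/30, 0, …
Change of var in L_f (x↦r) gives L₀.
h₀' ⇒ L via d/dx closure of L₀.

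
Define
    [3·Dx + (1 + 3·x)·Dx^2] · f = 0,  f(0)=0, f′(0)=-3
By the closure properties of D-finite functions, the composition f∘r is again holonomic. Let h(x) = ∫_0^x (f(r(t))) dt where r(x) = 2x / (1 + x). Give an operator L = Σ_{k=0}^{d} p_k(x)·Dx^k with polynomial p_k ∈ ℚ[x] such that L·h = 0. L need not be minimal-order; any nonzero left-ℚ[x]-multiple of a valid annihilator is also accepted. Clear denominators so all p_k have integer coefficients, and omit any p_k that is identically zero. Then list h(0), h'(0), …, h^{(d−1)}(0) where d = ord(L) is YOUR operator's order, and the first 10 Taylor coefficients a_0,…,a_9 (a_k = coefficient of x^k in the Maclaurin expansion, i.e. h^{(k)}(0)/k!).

L = (8 + 14·x)·Dx^2 + (1 + 8·x + 7·x^2)·Dx^3  (order 3).
h: a_k = 0, 0, -3, 8, -57/2, 120, -2801/5, 19608/7, -411771/28, 240200/3, …
ICs: h(0) = 0, h′(0) = 0, h′′(0) = -6.

f: a_k = 0, -3, 9/2, -9, 81/4, -243/5, 243/2, -2187/7, 6561/8, -2187, …
Change of var in L_f (x↦r) gives L₀.
∫: right-multiply L₀ by Dx.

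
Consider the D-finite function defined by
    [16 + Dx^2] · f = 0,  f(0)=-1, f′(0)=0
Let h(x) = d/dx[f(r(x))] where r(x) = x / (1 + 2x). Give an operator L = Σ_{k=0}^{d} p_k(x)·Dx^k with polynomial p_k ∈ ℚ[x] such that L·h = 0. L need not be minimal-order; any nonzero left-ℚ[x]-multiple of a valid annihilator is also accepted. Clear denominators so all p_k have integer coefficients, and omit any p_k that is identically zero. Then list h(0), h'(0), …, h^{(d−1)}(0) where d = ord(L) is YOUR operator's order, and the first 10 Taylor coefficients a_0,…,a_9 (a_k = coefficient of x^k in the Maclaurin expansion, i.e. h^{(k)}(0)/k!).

L = (40 + 96·x + 96·x^2) + (12 + 72·x + 144·x^2 + 96·x^3)·Dx + (1 + 8·x + 24·x^2 + 32·x^3 + 16·x^4)·Dx^2  (order 2).
h: a_k = 0, 16, -96, 1024/3, -2560/3, 19712/15, 3584/5, -4820992/315, 2646016/35, -784642048/2835, …
ICs: h(0) = 0, h′(0) = 16.

f: a_k = -1, 0, 8, 0, -32/3, 0, 256/45, 0, -512/315, 0, …
Change of var in L_f (x↦r) gives L₀.
Derive L from L₀ (diff closure).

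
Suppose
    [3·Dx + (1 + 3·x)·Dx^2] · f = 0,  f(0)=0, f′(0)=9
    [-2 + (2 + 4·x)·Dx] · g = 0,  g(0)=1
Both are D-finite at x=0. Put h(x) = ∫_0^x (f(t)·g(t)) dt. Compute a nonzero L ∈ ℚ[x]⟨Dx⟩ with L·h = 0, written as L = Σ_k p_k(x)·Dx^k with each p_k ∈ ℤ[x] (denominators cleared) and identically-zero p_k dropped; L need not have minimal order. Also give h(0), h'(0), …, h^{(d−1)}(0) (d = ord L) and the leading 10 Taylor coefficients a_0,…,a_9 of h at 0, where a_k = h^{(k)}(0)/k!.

f: a_k = 0, 9, -27/2, 27, -243/4, 729/5, -729/2, 6561/7, -19683/8, 6561, …
g: a_k = 1, 1, -1/2, 1/2, -5/8, 7/8, -21/16, 33/16, -429/128, 715/128, …
f·g: L₀ = L_f ⊗_s L_g, ord ≤ 2·1.
Integrate: L := L₀·Dx.
L = 3·x·Dx + (1 + 2·x)·Dx^2 + (1 + 7·x + 16·x^2 + 12·x^3)·Dx^3  (order 3).
h: a_k = 0, 0, 9/2, -3/2, 9/4, -9/2, 789/80, -12681/560, 120123/2240, -18201/140, …
ICs: h(0) = 0, h′(0) = 0, h′′(0) = 9.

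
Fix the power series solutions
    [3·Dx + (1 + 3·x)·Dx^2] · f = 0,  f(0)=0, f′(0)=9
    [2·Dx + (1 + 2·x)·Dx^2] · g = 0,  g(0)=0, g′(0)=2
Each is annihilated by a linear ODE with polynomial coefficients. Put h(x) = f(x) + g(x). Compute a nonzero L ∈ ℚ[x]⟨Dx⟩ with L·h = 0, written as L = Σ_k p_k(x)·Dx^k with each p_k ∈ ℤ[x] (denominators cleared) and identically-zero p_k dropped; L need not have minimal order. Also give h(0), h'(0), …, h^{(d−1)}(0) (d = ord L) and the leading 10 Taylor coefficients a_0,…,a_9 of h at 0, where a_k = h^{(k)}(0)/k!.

f: a_k = 0, 9, -27/2, 27, -243/4, 729/5, -729/2, 6561/7, -19683/8, 6561, …
g: a_k = 0, 2, -2, 8/3, -4, 32/5, -32/3, 128/7, -32, 512/9, …
f+g: L₀ = lclm(L_f,L_g), ord ≤ 2+2.
L = 12·Dx + (10 + 24·x)·Dx^2 + (1 + 5·x + 6·x^2)·Dx^3  (order 3).
h: a_k = 0, 11, -31/2, 89/3, -259/4, 761/5, -2251/6, 6689/7, -19939/8, 59561/9, …
ICs: h(0) = 0, h′(0) = 11, h′′(0) = -31.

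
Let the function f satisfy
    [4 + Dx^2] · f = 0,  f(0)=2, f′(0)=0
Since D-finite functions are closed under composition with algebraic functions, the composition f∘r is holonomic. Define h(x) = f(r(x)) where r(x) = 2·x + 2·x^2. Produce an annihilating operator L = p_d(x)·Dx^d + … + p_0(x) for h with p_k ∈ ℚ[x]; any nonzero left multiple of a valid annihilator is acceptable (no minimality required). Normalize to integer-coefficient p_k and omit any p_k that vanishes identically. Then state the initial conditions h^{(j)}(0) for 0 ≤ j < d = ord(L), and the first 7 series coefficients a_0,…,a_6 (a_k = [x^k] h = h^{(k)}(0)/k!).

L = (16 + 96·x + 192·x^2 + 128·x^3) - 2·Dx + (1 + 2·x)·Dx^2  (order 2).
h: a_k = 2, 0, -16, -32, 16/3, 256/3, 5248/45, …
ICs: h(0) = 2, h′(0) = 0.

f: a_k = 2, 0, -4, 0, 4/3, 0, -8/45, …
L₀ from L_f via x↦r, Dx↦r'^{-1}Dx.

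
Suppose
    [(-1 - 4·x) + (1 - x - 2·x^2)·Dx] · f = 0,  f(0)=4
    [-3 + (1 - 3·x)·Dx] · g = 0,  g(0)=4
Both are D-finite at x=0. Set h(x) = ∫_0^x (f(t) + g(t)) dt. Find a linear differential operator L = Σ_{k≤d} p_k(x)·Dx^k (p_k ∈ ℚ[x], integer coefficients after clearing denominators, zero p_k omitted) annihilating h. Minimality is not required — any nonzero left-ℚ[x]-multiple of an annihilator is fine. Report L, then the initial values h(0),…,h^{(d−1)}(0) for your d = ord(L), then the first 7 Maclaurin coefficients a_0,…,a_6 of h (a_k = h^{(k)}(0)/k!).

f: a_k = 4, 4, 12, 20, 44, 84, 172, …
g: a_k = 4, 12, 36, 108, 324, 972, 2916, …
L₀ := lclm(L_f,L_g); ord L₀ ≤ 1+1.
h=∫h₀ ⇒ L = L₀·Dx.
L = (-36·x + 36·x^2 - 36·x^3)·Dx + (6 - 6·x - 30·x^2 + 54·x^3 - 72·x^4)·Dx^2 + (-1 + 6·x - 12·x^2 + 8·x^3 + 9·x^4 - 18·x^5)·Dx^3  (order 3).
h: a_k = 0, 8, 8, 16, 32, 368/5, 176, …
ICs: h(0) = 0, h′(0) = 8, h′′(0) = 16.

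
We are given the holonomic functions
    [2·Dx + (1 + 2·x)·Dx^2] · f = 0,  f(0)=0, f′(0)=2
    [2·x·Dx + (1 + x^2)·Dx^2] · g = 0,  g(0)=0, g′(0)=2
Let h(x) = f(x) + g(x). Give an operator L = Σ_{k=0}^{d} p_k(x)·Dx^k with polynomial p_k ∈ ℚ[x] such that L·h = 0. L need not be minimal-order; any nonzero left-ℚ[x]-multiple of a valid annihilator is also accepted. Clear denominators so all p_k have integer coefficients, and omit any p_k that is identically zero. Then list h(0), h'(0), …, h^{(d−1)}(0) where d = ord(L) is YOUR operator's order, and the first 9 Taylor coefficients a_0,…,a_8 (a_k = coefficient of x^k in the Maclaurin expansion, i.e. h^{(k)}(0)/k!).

L = (-2 - 12·x + 6·x^2 + 4·x^3)·Dx + (-5 - 4·x - 9·x^2 + 12·x^3 + 8·x^4)·Dx^2 + (-1 - x + 2·x^2 + x^3 + 3·x^4 + 2·x^5)·Dx^3  (order 3).
h: a_k = 0, 4, -2, 2, -4, 34/5, -32/3, 18, -32, …
ICs: h(0) = 0, h′(0) = 4, h′′(0) = -4.

f: a_k = 0, 2, -2, 8/3, -4, 32/5, -32/3, 128/7, -32, …
g: a_k = 0, 2, 0, -2/3, 0, 2/5, 0, -2/7, 0, …
f+g: L₀ = lclm(L_f,L_g), ord ≤ 2+2.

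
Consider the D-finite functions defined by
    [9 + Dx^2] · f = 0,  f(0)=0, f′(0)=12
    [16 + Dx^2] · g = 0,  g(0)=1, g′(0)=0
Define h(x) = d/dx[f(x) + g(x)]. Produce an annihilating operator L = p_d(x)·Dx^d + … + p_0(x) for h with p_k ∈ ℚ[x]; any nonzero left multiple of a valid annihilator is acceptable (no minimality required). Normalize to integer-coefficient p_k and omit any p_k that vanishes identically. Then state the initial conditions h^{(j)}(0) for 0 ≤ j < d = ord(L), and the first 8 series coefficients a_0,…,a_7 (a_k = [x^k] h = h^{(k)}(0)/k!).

f: a_k = 0, 12, 0, -18, 0, 81/10, 0, -243/140, …
g: a_k = 1, 0, -8, 0, 32/3, 0, -256/45, 0, …
Sum ⇒ L₀ = lclm(L_f,L_g) in ℚ(x)⟨Dx⟩.
h=h₀': d/dx-closure on L₀ ⇒ L.
L = 144 + 25·Dx^2 + Dx^4  (order 4).
h: a_k = 12, -16, -54, 128/3, 81/2, -512/15, -243/20, 4096/315, …
ICs: h(0) = 12, h′(0) = -16, h′′(0) = -108, h′′′(0) = 256.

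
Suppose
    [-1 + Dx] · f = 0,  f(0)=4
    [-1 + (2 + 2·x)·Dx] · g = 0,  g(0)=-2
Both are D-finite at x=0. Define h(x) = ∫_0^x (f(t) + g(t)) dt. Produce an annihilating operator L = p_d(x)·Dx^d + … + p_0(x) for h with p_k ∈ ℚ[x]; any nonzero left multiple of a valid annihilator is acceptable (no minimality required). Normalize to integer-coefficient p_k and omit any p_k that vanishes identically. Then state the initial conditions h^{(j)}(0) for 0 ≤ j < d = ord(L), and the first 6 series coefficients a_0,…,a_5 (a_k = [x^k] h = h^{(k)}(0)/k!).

f: a_k = 4, 4, 2, 2/3, 1/6, 1/30, …
g: a_k = -2, -1, 1/4, -1/8, 5/64, -7/128, …
L₀ := lclm(L_f,L_g); ord L₀ ≤ 1+1.
∫: right-multiply L₀ by Dx.
L = (3 + 2·x)·Dx + (-5 - 8·x - 4·x^2)·Dx^2 + (2 + 6·x + 4·x^2)·Dx^3  (order 3).
h: a_k = 0, 2, 3/2, 3/4, 13/96, 47/960, …
ICs: h(0) = 0, h′(0) = 2, h′′(0) = 3.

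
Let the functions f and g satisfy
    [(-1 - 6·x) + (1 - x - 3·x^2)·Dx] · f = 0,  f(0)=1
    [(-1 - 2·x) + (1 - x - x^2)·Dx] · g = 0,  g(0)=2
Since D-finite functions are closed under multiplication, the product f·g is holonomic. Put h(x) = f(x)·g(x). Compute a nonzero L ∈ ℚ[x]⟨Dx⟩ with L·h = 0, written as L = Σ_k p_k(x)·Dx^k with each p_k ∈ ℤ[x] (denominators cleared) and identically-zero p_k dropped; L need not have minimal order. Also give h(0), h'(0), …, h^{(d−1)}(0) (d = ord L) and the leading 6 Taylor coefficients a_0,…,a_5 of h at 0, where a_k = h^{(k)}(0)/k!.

f: a_k = 1, 1, 4, 7, 19, 40, …
g: a_k = 2, 2, 4, 6, 10, 16, …
L₀ := L_f ⊗_s L_g (sym. prod.), ord ≤ 1.
L = (-2 - 6·x + 12·x^2 + 12·x^3) + (1 - 2·x - 3·x^2 + 4·x^3 + 3·x^4)·Dx  (order 1).
h: a_k = 2, 4, 14, 32, 84, 196, …
ICs: h(0) = 2.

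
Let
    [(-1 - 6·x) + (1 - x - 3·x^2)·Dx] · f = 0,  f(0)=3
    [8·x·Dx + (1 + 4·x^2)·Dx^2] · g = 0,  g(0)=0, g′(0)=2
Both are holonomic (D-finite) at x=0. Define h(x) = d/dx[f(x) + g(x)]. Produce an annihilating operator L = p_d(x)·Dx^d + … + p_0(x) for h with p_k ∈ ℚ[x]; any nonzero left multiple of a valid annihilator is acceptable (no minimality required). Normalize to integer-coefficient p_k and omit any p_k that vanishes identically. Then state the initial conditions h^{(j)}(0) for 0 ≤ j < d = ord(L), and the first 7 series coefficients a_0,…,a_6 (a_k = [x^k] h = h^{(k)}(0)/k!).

L = (-32 + 128·x + 1488·x^2 + 2880·x^3 + 8424·x^4 + 2592·x^6) + (25 + 160·x + 214·x^2 + 1188·x^3 + 2628·x^4 + 6264·x^5 + 432·x^6 + 2592·x^7)·Dx + (-4 - 9·x - 54·x^2 + 66·x^3 + x^4 + 444·x^5 + 720·x^6 + 144·x^7 + 432·x^8)·Dx^2  (order 2).
h: a_k = 5, 24, 55, 228, 632, 1746, 4429, …
ICs: h(0) = 5, h′(0) = 24.

f: a_k = 3, 3, 12, 21, 57, 120, 291, …
g: a_k = 0, 2, 0, -8/3, 0, 32/5, 0, …
Weyl lclm of L_f,L_g ⇒ L₀ (ord ≤ 3).
h=h₀': d/dx-closure on L₀ ⇒ L.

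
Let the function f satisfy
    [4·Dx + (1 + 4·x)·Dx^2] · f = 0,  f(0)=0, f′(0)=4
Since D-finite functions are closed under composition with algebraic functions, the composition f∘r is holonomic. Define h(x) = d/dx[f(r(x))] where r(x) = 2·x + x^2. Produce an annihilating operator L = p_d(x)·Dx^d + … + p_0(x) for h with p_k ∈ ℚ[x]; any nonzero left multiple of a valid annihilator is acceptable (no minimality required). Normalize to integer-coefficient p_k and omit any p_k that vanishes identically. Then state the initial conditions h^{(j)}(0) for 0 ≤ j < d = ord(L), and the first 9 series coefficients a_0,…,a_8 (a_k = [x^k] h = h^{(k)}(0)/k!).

L = (7 + 8·x + 4·x^2) + (1 + 9·x + 12·x^2 + 4·x^3)·Dx  (order 1).
h: a_k = 8, -56, 416, -3104, 23168, -172928, 1290752, -9634304, 71911424, …
ICs: h(0) = 8.

f: a_k = 0, 4, -8, 64/3, -64, 1024/5, -2048/3, 16384/7, -8192, …
f∘r: x↦r, Dx↦Dx/r' in L_f ⇒ L₀.
h₀' ⇒ L via d/dx closure of L₀.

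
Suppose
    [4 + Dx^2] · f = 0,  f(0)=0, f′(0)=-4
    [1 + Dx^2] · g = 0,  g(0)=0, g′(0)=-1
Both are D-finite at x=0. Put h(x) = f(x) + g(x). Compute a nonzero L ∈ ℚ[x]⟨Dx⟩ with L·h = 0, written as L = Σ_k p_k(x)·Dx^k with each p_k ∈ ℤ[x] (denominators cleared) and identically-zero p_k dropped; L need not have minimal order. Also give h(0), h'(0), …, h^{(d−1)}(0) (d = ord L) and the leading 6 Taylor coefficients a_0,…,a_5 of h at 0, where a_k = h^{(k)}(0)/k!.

L = 4 + 5·Dx^2 + Dx^4  (order 4).
h: a_k = 0, -5, 0, 17/6, 0, -13/24, …
ICs: h(0) = 0, h′(0) = -5, h′′(0) = 0, h′′′(0) = 17.

f: a_k = 0, -4, 0, 8/3, 0, -8/15, …
g: a_k = 0, -1, 0, 1/6, 0, -1/120, …
L₀ := lclm(L_f,L_g); ord L₀ ≤ 2+2.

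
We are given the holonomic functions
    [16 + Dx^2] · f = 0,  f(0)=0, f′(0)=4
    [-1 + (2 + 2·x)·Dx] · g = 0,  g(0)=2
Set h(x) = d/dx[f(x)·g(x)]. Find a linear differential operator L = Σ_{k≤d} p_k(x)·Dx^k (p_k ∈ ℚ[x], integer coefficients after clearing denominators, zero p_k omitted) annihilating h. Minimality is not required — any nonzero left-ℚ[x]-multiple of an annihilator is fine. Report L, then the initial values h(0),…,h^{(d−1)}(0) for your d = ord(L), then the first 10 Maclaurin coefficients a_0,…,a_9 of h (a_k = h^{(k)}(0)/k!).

L = (4733 + 17664·x + 25216·x^2 + 16384·x^3 + 4096·x^4) + (-244 - 756·x - 768·x^2 - 256·x^3)·Dx + (268 + 1048·x + 1548·x^2 + 1024·x^3 + 256·x^4)·Dx^2  (order 2).
h: a_k = 8, 8, -67, -122/3, 4661/48, 3561/80, -64235/1152, -212773/10080, 4467413/258048, 1745959/331776, …
ICs: h(0) = 8, h′(0) = 8.

f: a_k = 0, 4, 0, -32/3, 0, 128/15, 0, -1024/315, 0, 2048/2835, …
g: a_k = 2, 1, -1/4, 1/8, -5/64, 7/128, -21/512, 33/1024, -429/16384, 715/32768, …
h₀=f·g: eliminate ⇒ L₀, order ≤ 2·1.
Derive L from L₀ (diff closure).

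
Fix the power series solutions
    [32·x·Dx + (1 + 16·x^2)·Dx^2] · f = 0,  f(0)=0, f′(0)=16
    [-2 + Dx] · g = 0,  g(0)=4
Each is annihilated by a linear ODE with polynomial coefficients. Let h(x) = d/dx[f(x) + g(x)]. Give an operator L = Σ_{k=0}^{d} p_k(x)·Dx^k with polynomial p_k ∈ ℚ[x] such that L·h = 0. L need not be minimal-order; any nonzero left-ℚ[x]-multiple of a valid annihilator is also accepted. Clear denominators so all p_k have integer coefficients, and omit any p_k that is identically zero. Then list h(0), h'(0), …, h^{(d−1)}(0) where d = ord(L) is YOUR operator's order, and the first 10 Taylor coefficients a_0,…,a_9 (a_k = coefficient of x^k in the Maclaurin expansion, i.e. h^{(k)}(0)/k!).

f: a_k = 0, 16, 0, -256/3, 0, 4096/5, 0, -65536/7, 0, 1048576/9, …
g: a_k = 4, 8, 8, 16/3, 8/3, 16/15, 16/45, 32/315, 8/315, 16/2835, …
h₀=f+g: left-lcm gives L₀, ord ≤ 3.
h₀' ⇒ L via d/dx closure of L₀.
L = (32 - 64·x - 1536·x^2 - 1024·x^3) + (-18 + 704·x^2 - 512·x^4)·Dx + (1 + 16·x + 32·x^2 + 256·x^3 + 256·x^4)·Dx^2  (order 2).
h: a_k = 24, 16, -240, 32/3, 12304/3, 32/15, -2949088/45, 64/315, 330301456/315, 32/2835, …
ICs: h(0) = 24, h′(0) = 16.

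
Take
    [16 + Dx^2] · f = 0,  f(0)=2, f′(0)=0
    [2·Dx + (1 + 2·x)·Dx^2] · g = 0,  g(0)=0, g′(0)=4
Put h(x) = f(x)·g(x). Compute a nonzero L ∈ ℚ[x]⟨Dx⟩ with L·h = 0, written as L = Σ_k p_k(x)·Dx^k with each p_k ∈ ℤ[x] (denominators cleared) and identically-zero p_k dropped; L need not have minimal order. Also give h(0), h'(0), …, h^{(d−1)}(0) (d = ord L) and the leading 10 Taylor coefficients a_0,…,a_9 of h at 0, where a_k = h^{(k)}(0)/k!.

f: a_k = 2, 0, -16, 0, 64/3, 0, -512/45, 0, 1024/315, 0, …
g: a_k = 0, 4, -4, 16/3, -8, 64/5, -64/3, 256/7, -64, 1024/9, …
Product ⇒ symmetric product L₀, ord ≤ 4.
L = (2688 + 27648·x + 93184·x^2 + 131072·x^3 + 65536·x^4) + (896 + 5888·x + 12288·x^2 + 8192·x^3)·Dx + (408 + 3712·x + 11904·x^2 + 16384·x^3 + 8192·x^4)·Dx^2 + (56 + 368·x + 768·x^2 + 512·x^3)·Dx^3 + (15 + 124·x + 380·x^2 + 512·x^3 + 256·x^4)·Dx^4  (order 4).
h: a_k = 0, 8, -8, -160/3, 48, 128/5, 0, -6656/105, 3968/45, -124928/945, …
ICs: h(0) = 0, h′(0) = 8, h′′(0) = -16, h′′′(0) = -320.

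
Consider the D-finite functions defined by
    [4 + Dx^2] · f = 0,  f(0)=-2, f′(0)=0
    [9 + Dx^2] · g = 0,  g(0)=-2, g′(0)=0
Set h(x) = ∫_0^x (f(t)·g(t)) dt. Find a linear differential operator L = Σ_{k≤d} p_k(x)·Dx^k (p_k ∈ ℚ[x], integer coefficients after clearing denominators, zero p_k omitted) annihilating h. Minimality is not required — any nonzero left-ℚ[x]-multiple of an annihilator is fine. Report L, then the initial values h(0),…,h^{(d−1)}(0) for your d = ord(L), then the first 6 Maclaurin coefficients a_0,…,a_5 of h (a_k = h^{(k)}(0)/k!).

L = 25·Dx + 26·Dx^3 + Dx^5  (order 5).
h: a_k = 0, 4, 0, -26/3, 0, 313/30, …
ICs: h(0) = 0, h′(0) = 4, h′′(0) = 0, h′′′(0) = -52, h′′′′(0) = 0.

f: a_k = -2, 0, 4, 0, -4/3, 0, …
g: a_k = -2, 0, 9, 0, -27/4, 0, …
Sym-product of L_f,L_g gives L₀ (≤ ord 4).
h=∫h₀ ⇒ L = L₀·Dx.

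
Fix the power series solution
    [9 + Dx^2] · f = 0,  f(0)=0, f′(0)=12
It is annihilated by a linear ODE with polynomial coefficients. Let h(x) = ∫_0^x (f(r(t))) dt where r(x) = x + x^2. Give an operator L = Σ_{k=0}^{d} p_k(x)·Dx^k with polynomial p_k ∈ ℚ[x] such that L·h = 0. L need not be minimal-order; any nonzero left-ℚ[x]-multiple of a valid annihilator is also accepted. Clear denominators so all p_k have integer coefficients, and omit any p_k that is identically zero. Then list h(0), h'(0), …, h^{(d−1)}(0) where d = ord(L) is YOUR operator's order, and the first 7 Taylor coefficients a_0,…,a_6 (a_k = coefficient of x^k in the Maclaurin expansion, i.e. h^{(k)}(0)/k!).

f: a_k = 0, 12, 0, -18, 0, 81/10, 0, …
h₀=f(r): pull back L_f along r ⇒ L₀.
Integrate: L := L₀·Dx.
L = (9 + 54·x + 108·x^2 + 72·x^3)·Dx - 2·Dx^2 + (1 + 2·x)·Dx^3  (order 3).
h: a_k = 0, 0, 6, 4, -9/2, -54/5, -153/20, …
ICs: h(0) = 0, h′(0) = 0, h′′(0) = 12.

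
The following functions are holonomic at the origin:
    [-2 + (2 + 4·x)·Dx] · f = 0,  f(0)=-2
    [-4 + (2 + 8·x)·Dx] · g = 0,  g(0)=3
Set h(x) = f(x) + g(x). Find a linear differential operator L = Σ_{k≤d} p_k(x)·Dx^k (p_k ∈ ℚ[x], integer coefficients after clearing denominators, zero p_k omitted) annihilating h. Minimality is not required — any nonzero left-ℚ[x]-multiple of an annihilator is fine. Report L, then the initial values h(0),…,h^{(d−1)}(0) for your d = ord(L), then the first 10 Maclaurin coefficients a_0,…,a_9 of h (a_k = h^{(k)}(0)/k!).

L = -2 + (3 + 8·x)·Dx + (1 + 6·x + 8·x^2)·Dx^2  (order 2).
h: a_k = 1, 4, -5, 11, -115/4, 329/4, -1995/8, 6303/8, -164307/64, 548405/64, …
ICs: h(0) = 1, h′(0) = 4.

f: a_k = -2, -2, 1, -1, 5/4, -7/4, 21/8, -33/8, 429/64, -715/64, …
g: a_k = 3, 6, -6, 12, -30, 84, -252, 792, -2574, 8580, …
Sum ⇒ L₀ = lclm(L_f,L_g) in ℚ(x)⟨Dx⟩.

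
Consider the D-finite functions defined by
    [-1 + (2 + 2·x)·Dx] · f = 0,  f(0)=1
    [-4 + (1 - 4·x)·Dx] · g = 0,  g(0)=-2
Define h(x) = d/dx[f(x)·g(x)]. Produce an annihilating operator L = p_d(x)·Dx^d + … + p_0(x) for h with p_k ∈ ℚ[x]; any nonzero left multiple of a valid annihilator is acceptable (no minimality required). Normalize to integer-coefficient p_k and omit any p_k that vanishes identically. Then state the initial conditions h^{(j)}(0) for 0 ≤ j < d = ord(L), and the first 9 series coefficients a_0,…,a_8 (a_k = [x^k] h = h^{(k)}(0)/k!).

f: a_k = 1, 1/2, -1/8, 1/16, -5/128, 7/256, -21/1024, 33/2048, -429/32768, …
g: a_k = -2, -8, -32, -128, -512, -2048, -8192, -32768, -131072, …
L₀ := L_f ⊗_s L_g (sym. prod.), ord ≤ 1.
Derive L from L₀ (diff closure).
L = (143 + 216·x + 48·x^2) + (-18 + 46·x + 96·x^2 + 32·x^3)·Dx  (order 1).
h: a_k = -9, -143/2, -3435/8, -36635/16, -1465435/128, -14068113/256, -262605007/1024, -2400959635/2048, -172869100155/32768, …
ICs: h(0) = -9.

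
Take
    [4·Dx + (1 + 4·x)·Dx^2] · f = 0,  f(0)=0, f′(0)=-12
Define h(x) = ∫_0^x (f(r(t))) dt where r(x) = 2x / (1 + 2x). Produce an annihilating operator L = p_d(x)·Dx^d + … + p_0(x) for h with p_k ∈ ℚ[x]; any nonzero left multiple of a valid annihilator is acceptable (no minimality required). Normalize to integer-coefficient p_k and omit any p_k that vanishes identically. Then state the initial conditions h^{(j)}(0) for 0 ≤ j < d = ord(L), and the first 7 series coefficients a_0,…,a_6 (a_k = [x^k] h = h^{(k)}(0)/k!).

f: a_k = 0, -12, 24, -64, 192, -3072/5, 2048, …
h₀=f(r): pull back L_f along r ⇒ L₀.
∫: right-multiply L₀ by Dx.
L = (12 + 40·x)·Dx^2 + (1 + 12·x + 20·x^2)·Dx^3  (order 3).
h: a_k = 0, 0, -12, 48, -248, 7488/5, -49984/5, …
ICs: h(0) = 0, h′(0) = 0, h′′(0) = -24.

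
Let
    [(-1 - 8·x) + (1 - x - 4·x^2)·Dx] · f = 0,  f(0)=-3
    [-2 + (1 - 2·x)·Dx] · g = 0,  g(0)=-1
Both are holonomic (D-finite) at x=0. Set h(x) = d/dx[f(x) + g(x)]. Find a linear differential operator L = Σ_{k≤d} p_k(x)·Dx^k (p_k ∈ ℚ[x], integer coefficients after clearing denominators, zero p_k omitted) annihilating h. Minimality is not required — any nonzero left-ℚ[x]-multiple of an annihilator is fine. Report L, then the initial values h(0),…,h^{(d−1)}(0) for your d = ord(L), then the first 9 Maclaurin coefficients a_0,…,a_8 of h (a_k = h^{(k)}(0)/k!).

f: a_k = -3, -3, -15, -27, -87, -195, -543, -1323, -3495, …
g: a_k = -1, -2, -4, -8, -16, -32, -64, -128, -256, …
f+g: L₀ = lclm(L_f,L_g), ord ≤ 1+1.
Differentiate: ansatz ord ≤ ord L₀ ⇒ L.
L = (12 - 576·x + 1152·x^2 - 3072·x^3 + 1536·x^4) + (15 + 60·x - 288·x^2 + 1152·x^3 - 2880·x^4 + 1536·x^5)·Dx + (-3 + 21·x - 78·x^2 + 128·x^3 + 96·x^4 - 448·x^5 + 256·x^6)·Dx^2  (order 2).
h: a_k = -5, -38, -105, -412, -1135, -3642, -10157, -30008, -83691, …
ICs: h(0) = -5, h′(0) = -38.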